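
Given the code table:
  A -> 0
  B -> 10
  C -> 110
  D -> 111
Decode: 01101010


Decoding:
0 -> A
110 -> C
10 -> B
10 -> B


Result: ACBB


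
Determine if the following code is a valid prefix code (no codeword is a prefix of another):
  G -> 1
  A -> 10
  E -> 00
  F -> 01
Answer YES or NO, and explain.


Checking each pair (does one codeword prefix another?):
  G='1' vs A='10': prefix -- VIOLATION

NO -- this is NOT a valid prefix code. G (1) is a prefix of A (10).


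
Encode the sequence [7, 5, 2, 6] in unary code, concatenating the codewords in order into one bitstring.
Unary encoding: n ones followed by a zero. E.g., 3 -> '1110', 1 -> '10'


Encode each number as n ones followed by a terminating 0:
  7 -> 11111110 (8 bits)
  5 -> 111110 (6 bits)
  2 -> 110 (3 bits)
  6 -> 1111110 (7 bits)
Total length = 8 + 6 + 3 + 7 = 24 bits.

Unary([7, 5, 2, 6]) = 111111101111101101111110 (24 bits)


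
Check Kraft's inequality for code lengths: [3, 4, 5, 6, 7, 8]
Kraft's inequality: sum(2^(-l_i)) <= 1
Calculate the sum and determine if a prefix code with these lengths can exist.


Sum = 2^(-3) + 2^(-4) + 2^(-5) + 2^(-6) + 2^(-7) + 2^(-8)
    = 0.125 + 0.0625 + 0.03125 + 0.015625 + 0.0078125 + 0.00390625
    = 63/256 = 0.24609375
Since 0.24609375 <= 1, Kraft's inequality IS satisfied.
A prefix code with these lengths CAN exist.

Kraft sum = 0.24609375. Satisfied.


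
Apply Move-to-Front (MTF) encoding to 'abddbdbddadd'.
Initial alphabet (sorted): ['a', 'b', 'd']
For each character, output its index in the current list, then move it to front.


MTF encoding:
'a': index 0 in ['a', 'b', 'd'] -> ['a', 'b', 'd']
'b': index 1 in ['a', 'b', 'd'] -> ['b', 'a', 'd']
'd': index 2 in ['b', 'a', 'd'] -> ['d', 'b', 'a']
'd': index 0 in ['d', 'b', 'a'] -> ['d', 'b', 'a']
'b': index 1 in ['d', 'b', 'a'] -> ['b', 'd', 'a']
'd': index 1 in ['b', 'd', 'a'] -> ['d', 'b', 'a']
'b': index 1 in ['d', 'b', 'a'] -> ['b', 'd', 'a']
'd': index 1 in ['b', 'd', 'a'] -> ['d', 'b', 'a']
'd': index 0 in ['d', 'b', 'a'] -> ['d', 'b', 'a']
'a': index 2 in ['d', 'b', 'a'] -> ['a', 'd', 'b']
'd': index 1 in ['a', 'd', 'b'] -> ['d', 'a', 'b']
'd': index 0 in ['d', 'a', 'b'] -> ['d', 'a', 'b']


Output: [0, 1, 2, 0, 1, 1, 1, 1, 0, 2, 1, 0]


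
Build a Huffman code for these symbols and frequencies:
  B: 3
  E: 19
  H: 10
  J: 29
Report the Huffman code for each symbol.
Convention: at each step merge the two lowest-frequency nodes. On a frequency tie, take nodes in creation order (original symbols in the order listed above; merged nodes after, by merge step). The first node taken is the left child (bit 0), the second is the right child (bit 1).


Huffman tree construction:
Step 1: Merge B(3) + H(10) = 13
Step 2: Merge (B+H)(13) + E(19) = 32
Step 3: Merge J(29) + ((B+H)+E)(32) = 61
Read each symbol's code off the tree from the root (left child = 0, right child = 1).

Codes:
  B: 100 (length 3)
  E: 11 (length 2)
  H: 101 (length 3)
  J: 0 (length 1)
Average code length: 106/61 = 1.7377 bits/symbol


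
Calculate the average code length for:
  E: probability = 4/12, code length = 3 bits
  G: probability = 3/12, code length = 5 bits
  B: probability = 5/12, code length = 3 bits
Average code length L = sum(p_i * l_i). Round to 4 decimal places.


Weighted contributions p_i * l_i:
  E: (4/12) * 3 = 12/12
  G: (3/12) * 5 = 15/12
  B: (5/12) * 3 = 15/12
Sum = (12 + 15 + 15)/12 = 42/12

L = 42/12 = 3.5000 bits/symbol


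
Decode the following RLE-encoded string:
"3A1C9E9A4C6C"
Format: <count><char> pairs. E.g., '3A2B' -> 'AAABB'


Expanding each <count><char> pair:
  3A -> 'AAA'
  1C -> 'C'
  9E -> 'EEEEEEEEE'
  9A -> 'AAAAAAAAA'
  4C -> 'CCCC'
  6C -> 'CCCCCC'

Decoded = AAACEEEEEEEEEAAAAAAAAACCCCCCCCCC


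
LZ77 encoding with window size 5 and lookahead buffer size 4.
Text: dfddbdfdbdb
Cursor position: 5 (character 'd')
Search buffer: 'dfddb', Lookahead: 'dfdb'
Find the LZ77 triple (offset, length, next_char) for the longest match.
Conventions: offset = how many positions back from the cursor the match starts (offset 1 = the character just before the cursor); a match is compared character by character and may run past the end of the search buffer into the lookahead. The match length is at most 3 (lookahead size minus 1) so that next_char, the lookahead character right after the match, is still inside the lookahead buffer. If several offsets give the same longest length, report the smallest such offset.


Try each offset into the search buffer:
  offset=1 (pos 4, char 'b'): match length 0
  offset=2 (pos 3, char 'd'): match length 1
  offset=3 (pos 2, char 'd'): match length 1
  offset=4 (pos 1, char 'f'): match length 0
  offset=5 (pos 0, char 'd'): match length 3
Longest match has length 3 at offset 5.
next_char = character at position 5 + 3 = 8 -> 'b'

Best match: offset=5, length=3 (matching 'dfd' starting at position 0)
LZ77 triple: (5, 3, 'b')


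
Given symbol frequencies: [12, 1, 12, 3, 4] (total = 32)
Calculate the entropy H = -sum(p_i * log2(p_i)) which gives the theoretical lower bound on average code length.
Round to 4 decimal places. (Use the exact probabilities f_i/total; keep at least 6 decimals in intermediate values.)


Per-symbol terms -p_i * log2(p_i) with p_i = f_i/32:
  p = 12/32 = 0.375000: log2(p) = -1.415037, -p*log2(p) = 0.530639
  p = 1/32 = 0.031250: log2(p) = -5.000000, -p*log2(p) = 0.156250
  p = 12/32 = 0.375000: log2(p) = -1.415037, -p*log2(p) = 0.530639
  p = 3/32 = 0.093750: log2(p) = -3.415037, -p*log2(p) = 0.320160
  p = 4/32 = 0.125000: log2(p) = -3.000000, -p*log2(p) = 0.375000
H = 0.530639 + 0.156250 + 0.530639 + 0.320160 + 0.375000 = 1.912688

H = 1.9127 bits/symbol


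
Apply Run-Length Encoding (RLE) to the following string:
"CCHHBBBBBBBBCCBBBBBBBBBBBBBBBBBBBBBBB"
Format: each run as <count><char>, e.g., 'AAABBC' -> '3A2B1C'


Scanning runs left to right:
  i=0: run of 'C' x 2 -> '2C'
  i=2: run of 'H' x 2 -> '2H'
  i=4: run of 'B' x 8 -> '8B'
  i=12: run of 'C' x 2 -> '2C'
  i=14: run of 'B' x 23 -> '23B'

RLE = 2C2H8B2C23B


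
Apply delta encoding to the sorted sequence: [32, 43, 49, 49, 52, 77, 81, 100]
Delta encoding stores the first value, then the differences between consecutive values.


First value: 32
Deltas:
  43 - 32 = 11
  49 - 43 = 6
  49 - 49 = 0
  52 - 49 = 3
  77 - 52 = 25
  81 - 77 = 4
  100 - 81 = 19


Delta encoded: [32, 11, 6, 0, 3, 25, 4, 19]


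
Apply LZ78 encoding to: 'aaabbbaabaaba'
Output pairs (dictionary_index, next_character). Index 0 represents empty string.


LZ78 encoding steps:
Dictionary: {0: ''}
Step 1: w='' (idx 0), next='a' -> output (0, 'a'), add 'a' as idx 1
Step 2: w='a' (idx 1), next='a' -> output (1, 'a'), add 'aa' as idx 2
Step 3: w='' (idx 0), next='b' -> output (0, 'b'), add 'b' as idx 3
Step 4: w='b' (idx 3), next='b' -> output (3, 'b'), add 'bb' as idx 4
Step 5: w='aa' (idx 2), next='b' -> output (2, 'b'), add 'aab' as idx 5
Step 6: w='aab' (idx 5), next='a' -> output (5, 'a'), add 'aaba' as idx 6


Encoded: [(0, 'a'), (1, 'a'), (0, 'b'), (3, 'b'), (2, 'b'), (5, 'a')]


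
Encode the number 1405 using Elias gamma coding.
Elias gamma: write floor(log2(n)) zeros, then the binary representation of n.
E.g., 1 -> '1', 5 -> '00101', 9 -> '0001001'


num_bits = floor(log2(1405)) + 1 = 11
leading_zeros = num_bits - 1 = 10
binary(1405) = 10101111101

Elias gamma(1405) = '0000000000' + '10101111101' = 000000000010101111101 (21 bits)


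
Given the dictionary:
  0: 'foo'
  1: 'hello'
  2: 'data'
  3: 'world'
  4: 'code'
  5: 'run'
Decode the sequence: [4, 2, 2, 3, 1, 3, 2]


Look up each index in the dictionary:
  4 -> 'code'
  2 -> 'data'
  2 -> 'data'
  3 -> 'world'
  1 -> 'hello'
  3 -> 'world'
  2 -> 'data'

Decoded: "code data data world hello world data"


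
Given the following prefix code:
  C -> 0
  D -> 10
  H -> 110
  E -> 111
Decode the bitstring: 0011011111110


Decoding step by step:
Bits 0 -> C
Bits 0 -> C
Bits 110 -> H
Bits 111 -> E
Bits 111 -> E
Bits 10 -> D


Decoded message: CCHEED


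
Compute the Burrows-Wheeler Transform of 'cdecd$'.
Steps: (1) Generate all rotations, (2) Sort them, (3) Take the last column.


Rotations (sorted):
  0: $cdecd -> last char: d
  1: cd$cde -> last char: e
  2: cdecd$ -> last char: $
  3: d$cdec -> last char: c
  4: decd$c -> last char: c
  5: ecd$cd -> last char: d


BWT = de$ccd


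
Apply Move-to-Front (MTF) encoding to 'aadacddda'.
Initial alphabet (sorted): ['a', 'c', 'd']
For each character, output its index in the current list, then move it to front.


MTF encoding:
'a': index 0 in ['a', 'c', 'd'] -> ['a', 'c', 'd']
'a': index 0 in ['a', 'c', 'd'] -> ['a', 'c', 'd']
'd': index 2 in ['a', 'c', 'd'] -> ['d', 'a', 'c']
'a': index 1 in ['d', 'a', 'c'] -> ['a', 'd', 'c']
'c': index 2 in ['a', 'd', 'c'] -> ['c', 'a', 'd']
'd': index 2 in ['c', 'a', 'd'] -> ['d', 'c', 'a']
'd': index 0 in ['d', 'c', 'a'] -> ['d', 'c', 'a']
'd': index 0 in ['d', 'c', 'a'] -> ['d', 'c', 'a']
'a': index 2 in ['d', 'c', 'a'] -> ['a', 'd', 'c']


Output: [0, 0, 2, 1, 2, 2, 0, 0, 2]


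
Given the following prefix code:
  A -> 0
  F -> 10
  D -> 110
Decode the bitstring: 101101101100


Decoding step by step:
Bits 10 -> F
Bits 110 -> D
Bits 110 -> D
Bits 110 -> D
Bits 0 -> A


Decoded message: FDDDA


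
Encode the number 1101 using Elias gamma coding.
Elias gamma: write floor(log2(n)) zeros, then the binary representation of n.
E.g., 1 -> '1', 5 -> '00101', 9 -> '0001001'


num_bits = floor(log2(1101)) + 1 = 11
leading_zeros = num_bits - 1 = 10
binary(1101) = 10001001101

Elias gamma(1101) = '0000000000' + '10001001101' = 000000000010001001101 (21 bits)


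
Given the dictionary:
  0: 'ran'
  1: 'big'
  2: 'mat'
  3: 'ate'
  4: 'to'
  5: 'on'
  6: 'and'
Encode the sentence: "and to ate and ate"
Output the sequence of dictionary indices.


Look up each word in the dictionary:
  'and' -> 6
  'to' -> 4
  'ate' -> 3
  'and' -> 6
  'ate' -> 3

Encoded: [6, 4, 3, 6, 3]


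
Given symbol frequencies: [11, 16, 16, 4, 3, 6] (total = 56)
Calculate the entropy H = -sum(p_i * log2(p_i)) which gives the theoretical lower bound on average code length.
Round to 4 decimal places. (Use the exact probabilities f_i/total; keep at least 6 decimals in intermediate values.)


Per-symbol terms -p_i * log2(p_i) with p_i = f_i/56:
  p = 11/56 = 0.196429: log2(p) = -2.347923, -p*log2(p) = 0.461199
  p = 16/56 = 0.285714: log2(p) = -1.807355, -p*log2(p) = 0.516387
  p = 16/56 = 0.285714: log2(p) = -1.807355, -p*log2(p) = 0.516387
  p = 4/56 = 0.071429: log2(p) = -3.807355, -p*log2(p) = 0.271954
  p = 3/56 = 0.053571: log2(p) = -4.222392, -p*log2(p) = 0.226200
  p = 6/56 = 0.107143: log2(p) = -3.222392, -p*log2(p) = 0.345256
H = 0.461199 + 0.516387 + 0.516387 + 0.271954 + 0.226200 + 0.345256 = 2.337383

H = 2.3374 bits/symbol


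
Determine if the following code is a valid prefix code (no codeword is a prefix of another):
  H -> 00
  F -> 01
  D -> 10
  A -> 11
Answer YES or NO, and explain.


Checking each pair (does one codeword prefix another?):
  H='00' vs F='01': no prefix
  H='00' vs D='10': no prefix
  H='00' vs A='11': no prefix
  F='01' vs H='00': no prefix
  F='01' vs D='10': no prefix
  F='01' vs A='11': no prefix
  D='10' vs H='00': no prefix
  D='10' vs F='01': no prefix
  D='10' vs A='11': no prefix
  A='11' vs H='00': no prefix
  A='11' vs F='01': no prefix
  A='11' vs D='10': no prefix
No violation found over all pairs.

YES -- this is a valid prefix code. No codeword is a prefix of any other codeword.


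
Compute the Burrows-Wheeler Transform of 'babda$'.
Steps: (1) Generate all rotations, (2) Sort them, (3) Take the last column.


Rotations (sorted):
  0: $babda -> last char: a
  1: a$babd -> last char: d
  2: abda$b -> last char: b
  3: babda$ -> last char: $
  4: bda$ba -> last char: a
  5: da$bab -> last char: b


BWT = adb$ab


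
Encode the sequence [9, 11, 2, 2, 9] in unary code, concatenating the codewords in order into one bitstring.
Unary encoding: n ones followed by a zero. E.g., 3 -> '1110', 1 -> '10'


Encode each number as n ones followed by a terminating 0:
  9 -> 1111111110 (10 bits)
  11 -> 111111111110 (12 bits)
  2 -> 110 (3 bits)
  2 -> 110 (3 bits)
  9 -> 1111111110 (10 bits)
Total length = 10 + 12 + 3 + 3 + 10 = 38 bits.

Unary([9, 11, 2, 2, 9]) = 11111111101111111111101101101111111110 (38 bits)


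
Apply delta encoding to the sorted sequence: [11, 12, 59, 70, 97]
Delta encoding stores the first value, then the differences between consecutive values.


First value: 11
Deltas:
  12 - 11 = 1
  59 - 12 = 47
  70 - 59 = 11
  97 - 70 = 27


Delta encoded: [11, 1, 47, 11, 27]


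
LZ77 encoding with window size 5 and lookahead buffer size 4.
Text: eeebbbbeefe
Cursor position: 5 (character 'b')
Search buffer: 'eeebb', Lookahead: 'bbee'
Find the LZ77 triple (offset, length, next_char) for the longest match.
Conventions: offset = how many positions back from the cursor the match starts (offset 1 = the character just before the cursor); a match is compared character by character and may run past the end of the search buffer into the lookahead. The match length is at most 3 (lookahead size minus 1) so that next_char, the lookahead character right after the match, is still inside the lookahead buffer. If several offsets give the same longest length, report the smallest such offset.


Try each offset into the search buffer:
  offset=1 (pos 4, char 'b'): match length 2
  offset=2 (pos 3, char 'b'): match length 2
  offset=3 (pos 2, char 'e'): match length 0
  offset=4 (pos 1, char 'e'): match length 0
  offset=5 (pos 0, char 'e'): match length 0
Longest match has length 2, found at offsets 1, 2; take the smallest, offset 1.
next_char = character at position 5 + 2 = 7 -> 'e'

Best match: offset=1, length=2 (matching 'bb' starting at position 4)
LZ77 triple: (1, 2, 'e')


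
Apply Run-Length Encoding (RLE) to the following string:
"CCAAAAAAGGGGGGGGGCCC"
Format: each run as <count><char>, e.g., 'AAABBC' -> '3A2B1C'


Scanning runs left to right:
  i=0: run of 'C' x 2 -> '2C'
  i=2: run of 'A' x 6 -> '6A'
  i=8: run of 'G' x 9 -> '9G'
  i=17: run of 'C' x 3 -> '3C'

RLE = 2C6A9G3C


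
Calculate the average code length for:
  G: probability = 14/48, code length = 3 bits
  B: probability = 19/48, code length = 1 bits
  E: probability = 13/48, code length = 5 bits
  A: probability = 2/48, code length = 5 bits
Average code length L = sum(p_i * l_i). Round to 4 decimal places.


Weighted contributions p_i * l_i:
  G: (14/48) * 3 = 42/48
  B: (19/48) * 1 = 19/48
  E: (13/48) * 5 = 65/48
  A: (2/48) * 5 = 10/48
Sum = (42 + 19 + 65 + 10)/48 = 136/48

L = 136/48 = 2.8333 bits/symbol


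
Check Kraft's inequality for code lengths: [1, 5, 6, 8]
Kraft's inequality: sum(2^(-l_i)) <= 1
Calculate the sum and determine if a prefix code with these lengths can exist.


Sum = 2^(-1) + 2^(-5) + 2^(-6) + 2^(-8)
    = 0.5 + 0.03125 + 0.015625 + 0.00390625
    = 141/256 = 0.55078125
Since 0.55078125 <= 1, Kraft's inequality IS satisfied.
A prefix code with these lengths CAN exist.

Kraft sum = 0.55078125. Satisfied.


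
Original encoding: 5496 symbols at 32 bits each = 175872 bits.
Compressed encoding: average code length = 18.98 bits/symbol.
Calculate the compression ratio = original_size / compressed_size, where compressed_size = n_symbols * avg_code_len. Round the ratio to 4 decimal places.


original_size = n_symbols * orig_bits = 5496 * 32 = 175872 bits
compressed_size = n_symbols * avg_code_len = 5496 * 18.98 = 104314.08 bits
ratio = original_size / compressed_size = 175872 / 104314.08 = 1.686

Compression ratio = 1.686


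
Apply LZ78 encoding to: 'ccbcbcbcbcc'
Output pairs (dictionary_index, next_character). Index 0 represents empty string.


LZ78 encoding steps:
Dictionary: {0: ''}
Step 1: w='' (idx 0), next='c' -> output (0, 'c'), add 'c' as idx 1
Step 2: w='c' (idx 1), next='b' -> output (1, 'b'), add 'cb' as idx 2
Step 3: w='cb' (idx 2), next='c' -> output (2, 'c'), add 'cbc' as idx 3
Step 4: w='' (idx 0), next='b' -> output (0, 'b'), add 'b' as idx 4
Step 5: w='cbc' (idx 3), next='c' -> output (3, 'c'), add 'cbcc' as idx 5


Encoded: [(0, 'c'), (1, 'b'), (2, 'c'), (0, 'b'), (3, 'c')]


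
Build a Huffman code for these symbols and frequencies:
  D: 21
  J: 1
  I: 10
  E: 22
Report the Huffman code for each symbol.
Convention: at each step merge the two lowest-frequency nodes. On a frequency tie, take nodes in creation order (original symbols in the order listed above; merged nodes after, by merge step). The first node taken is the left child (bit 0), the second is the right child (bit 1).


Huffman tree construction:
Step 1: Merge J(1) + I(10) = 11
Step 2: Merge (J+I)(11) + D(21) = 32
Step 3: Merge E(22) + ((J+I)+D)(32) = 54
Read each symbol's code off the tree from the root (left child = 0, right child = 1).

Codes:
  D: 11 (length 2)
  J: 100 (length 3)
  I: 101 (length 3)
  E: 0 (length 1)
Average code length: 97/54 = 1.7963 bits/symbol


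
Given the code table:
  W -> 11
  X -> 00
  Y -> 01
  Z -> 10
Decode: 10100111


Decoding:
10 -> Z
10 -> Z
01 -> Y
11 -> W


Result: ZZYW


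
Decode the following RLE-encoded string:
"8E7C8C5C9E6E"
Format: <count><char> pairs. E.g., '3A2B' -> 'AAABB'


Expanding each <count><char> pair:
  8E -> 'EEEEEEEE'
  7C -> 'CCCCCCC'
  8C -> 'CCCCCCCC'
  5C -> 'CCCCC'
  9E -> 'EEEEEEEEE'
  6E -> 'EEEEEE'

Decoded = EEEEEEEECCCCCCCCCCCCCCCCCCCCEEEEEEEEEEEEEEE


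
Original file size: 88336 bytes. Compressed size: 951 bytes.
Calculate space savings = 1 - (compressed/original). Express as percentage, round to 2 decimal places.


ratio = compressed/original = 951/88336 = 0.010766
savings = 1 - ratio = 1 - 0.010766 = 0.989234
as a percentage: 0.989234 * 100 = 98.92%

Space savings = 1 - 951/88336 = 98.92%


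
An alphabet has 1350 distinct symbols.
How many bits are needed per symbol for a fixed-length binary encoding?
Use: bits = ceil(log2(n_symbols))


log2(1350) = 10.3987
Bracket: 2^10 = 1024 < 1350 <= 2^11 = 2048
So ceil(log2(1350)) = 11

bits = ceil(log2(1350)) = ceil(10.3987) = 11 bits


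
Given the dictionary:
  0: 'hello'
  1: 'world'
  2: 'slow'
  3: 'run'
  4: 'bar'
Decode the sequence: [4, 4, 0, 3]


Look up each index in the dictionary:
  4 -> 'bar'
  4 -> 'bar'
  0 -> 'hello'
  3 -> 'run'

Decoded: "bar bar hello run"


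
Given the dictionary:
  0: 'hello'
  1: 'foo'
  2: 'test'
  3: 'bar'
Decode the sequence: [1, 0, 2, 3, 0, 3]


Look up each index in the dictionary:
  1 -> 'foo'
  0 -> 'hello'
  2 -> 'test'
  3 -> 'bar'
  0 -> 'hello'
  3 -> 'bar'

Decoded: "foo hello test bar hello bar"


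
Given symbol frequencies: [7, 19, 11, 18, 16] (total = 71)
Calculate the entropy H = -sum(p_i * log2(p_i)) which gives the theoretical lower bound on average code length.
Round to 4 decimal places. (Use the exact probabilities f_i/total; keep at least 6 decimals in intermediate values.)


Per-symbol terms -p_i * log2(p_i) with p_i = f_i/71:
  p = 7/71 = 0.098592: log2(p) = -3.342392, -p*log2(p) = 0.329532
  p = 19/71 = 0.267606: log2(p) = -1.901820, -p*log2(p) = 0.508938
  p = 11/71 = 0.154930: log2(p) = -2.690316, -p*log2(p) = 0.416809
  p = 18/71 = 0.253521: log2(p) = -1.979822, -p*log2(p) = 0.501927
  p = 16/71 = 0.225352: log2(p) = -2.149747, -p*log2(p) = 0.484450
H = 0.329532 + 0.508938 + 0.416809 + 0.501927 + 0.484450 = 2.241656

H = 2.2417 bits/symbol


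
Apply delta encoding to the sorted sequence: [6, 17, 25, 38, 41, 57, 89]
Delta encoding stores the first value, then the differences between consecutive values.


First value: 6
Deltas:
  17 - 6 = 11
  25 - 17 = 8
  38 - 25 = 13
  41 - 38 = 3
  57 - 41 = 16
  89 - 57 = 32


Delta encoded: [6, 11, 8, 13, 3, 16, 32]


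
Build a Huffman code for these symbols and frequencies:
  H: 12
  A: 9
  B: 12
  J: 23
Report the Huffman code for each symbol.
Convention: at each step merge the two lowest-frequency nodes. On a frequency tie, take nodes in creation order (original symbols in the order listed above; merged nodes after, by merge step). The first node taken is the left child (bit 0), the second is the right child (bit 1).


Huffman tree construction:
Step 1: Merge A(9) + H(12) = 21
Step 2: Merge B(12) + (A+H)(21) = 33
Step 3: Merge J(23) + (B+(A+H))(33) = 56
Read each symbol's code off the tree from the root (left child = 0, right child = 1).

Codes:
  H: 111 (length 3)
  A: 110 (length 3)
  B: 10 (length 2)
  J: 0 (length 1)
Average code length: 110/56 = 1.9643 bits/symbol


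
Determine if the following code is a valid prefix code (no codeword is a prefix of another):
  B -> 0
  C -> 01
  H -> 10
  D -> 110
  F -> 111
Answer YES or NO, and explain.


Checking each pair (does one codeword prefix another?):
  B='0' vs C='01': prefix -- VIOLATION

NO -- this is NOT a valid prefix code. B (0) is a prefix of C (01).


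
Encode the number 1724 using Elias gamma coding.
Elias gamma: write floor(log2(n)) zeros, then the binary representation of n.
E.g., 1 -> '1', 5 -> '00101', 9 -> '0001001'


num_bits = floor(log2(1724)) + 1 = 11
leading_zeros = num_bits - 1 = 10
binary(1724) = 11010111100

Elias gamma(1724) = '0000000000' + '11010111100' = 000000000011010111100 (21 bits)


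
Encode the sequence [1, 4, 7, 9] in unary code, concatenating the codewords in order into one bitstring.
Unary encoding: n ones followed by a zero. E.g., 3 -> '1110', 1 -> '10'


Encode each number as n ones followed by a terminating 0:
  1 -> 10 (2 bits)
  4 -> 11110 (5 bits)
  7 -> 11111110 (8 bits)
  9 -> 1111111110 (10 bits)
Total length = 2 + 5 + 8 + 10 = 25 bits.

Unary([1, 4, 7, 9]) = 1011110111111101111111110 (25 bits)


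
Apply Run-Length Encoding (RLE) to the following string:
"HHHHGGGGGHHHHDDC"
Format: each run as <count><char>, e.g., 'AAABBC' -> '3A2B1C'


Scanning runs left to right:
  i=0: run of 'H' x 4 -> '4H'
  i=4: run of 'G' x 5 -> '5G'
  i=9: run of 'H' x 4 -> '4H'
  i=13: run of 'D' x 2 -> '2D'
  i=15: run of 'C' x 1 -> '1C'

RLE = 4H5G4H2D1C


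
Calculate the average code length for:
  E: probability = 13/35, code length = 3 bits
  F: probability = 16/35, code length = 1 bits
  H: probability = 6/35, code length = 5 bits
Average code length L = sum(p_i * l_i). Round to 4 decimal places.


Weighted contributions p_i * l_i:
  E: (13/35) * 3 = 39/35
  F: (16/35) * 1 = 16/35
  H: (6/35) * 5 = 30/35
Sum = (39 + 16 + 30)/35 = 85/35

L = 85/35 = 2.4286 bits/symbol


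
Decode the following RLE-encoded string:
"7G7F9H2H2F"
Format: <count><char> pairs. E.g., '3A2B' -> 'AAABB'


Expanding each <count><char> pair:
  7G -> 'GGGGGGG'
  7F -> 'FFFFFFF'
  9H -> 'HHHHHHHHH'
  2H -> 'HH'
  2F -> 'FF'

Decoded = GGGGGGGFFFFFFFHHHHHHHHHHHFF


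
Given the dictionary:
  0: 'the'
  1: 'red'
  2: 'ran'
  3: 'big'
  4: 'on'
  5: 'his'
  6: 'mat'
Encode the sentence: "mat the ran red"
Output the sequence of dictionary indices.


Look up each word in the dictionary:
  'mat' -> 6
  'the' -> 0
  'ran' -> 2
  'red' -> 1

Encoded: [6, 0, 2, 1]


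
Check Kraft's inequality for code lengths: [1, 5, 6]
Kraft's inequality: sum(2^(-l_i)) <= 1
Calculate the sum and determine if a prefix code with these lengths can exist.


Sum = 2^(-1) + 2^(-5) + 2^(-6)
    = 0.5 + 0.03125 + 0.015625
    = 35/64 = 0.546875
Since 0.546875 <= 1, Kraft's inequality IS satisfied.
A prefix code with these lengths CAN exist.

Kraft sum = 0.546875. Satisfied.


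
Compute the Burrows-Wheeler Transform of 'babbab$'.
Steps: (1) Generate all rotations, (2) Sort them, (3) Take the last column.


Rotations (sorted):
  0: $babbab -> last char: b
  1: ab$babb -> last char: b
  2: abbab$b -> last char: b
  3: b$babba -> last char: a
  4: bab$bab -> last char: b
  5: babbab$ -> last char: $
  6: bbab$ba -> last char: a


BWT = bbbab$a


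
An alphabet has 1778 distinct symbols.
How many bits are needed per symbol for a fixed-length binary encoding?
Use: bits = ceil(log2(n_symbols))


log2(1778) = 10.796
Bracket: 2^10 = 1024 < 1778 <= 2^11 = 2048
So ceil(log2(1778)) = 11

bits = ceil(log2(1778)) = ceil(10.796) = 11 bits


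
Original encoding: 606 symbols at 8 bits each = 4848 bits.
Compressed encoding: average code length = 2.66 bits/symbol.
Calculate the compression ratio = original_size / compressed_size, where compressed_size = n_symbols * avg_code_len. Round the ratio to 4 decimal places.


original_size = n_symbols * orig_bits = 606 * 8 = 4848 bits
compressed_size = n_symbols * avg_code_len = 606 * 2.66 = 1611.96 bits
ratio = original_size / compressed_size = 4848 / 1611.96 = 3.0075

Compression ratio = 3.0075


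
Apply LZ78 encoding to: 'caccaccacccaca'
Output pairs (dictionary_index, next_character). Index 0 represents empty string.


LZ78 encoding steps:
Dictionary: {0: ''}
Step 1: w='' (idx 0), next='c' -> output (0, 'c'), add 'c' as idx 1
Step 2: w='' (idx 0), next='a' -> output (0, 'a'), add 'a' as idx 2
Step 3: w='c' (idx 1), next='c' -> output (1, 'c'), add 'cc' as idx 3
Step 4: w='a' (idx 2), next='c' -> output (2, 'c'), add 'ac' as idx 4
Step 5: w='c' (idx 1), next='a' -> output (1, 'a'), add 'ca' as idx 5
Step 6: w='cc' (idx 3), next='c' -> output (3, 'c'), add 'ccc' as idx 6
Step 7: w='ac' (idx 4), next='a' -> output (4, 'a'), add 'aca' as idx 7


Encoded: [(0, 'c'), (0, 'a'), (1, 'c'), (2, 'c'), (1, 'a'), (3, 'c'), (4, 'a')]


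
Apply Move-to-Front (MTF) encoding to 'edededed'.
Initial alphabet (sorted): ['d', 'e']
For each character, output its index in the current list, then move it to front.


MTF encoding:
'e': index 1 in ['d', 'e'] -> ['e', 'd']
'd': index 1 in ['e', 'd'] -> ['d', 'e']
'e': index 1 in ['d', 'e'] -> ['e', 'd']
'd': index 1 in ['e', 'd'] -> ['d', 'e']
'e': index 1 in ['d', 'e'] -> ['e', 'd']
'd': index 1 in ['e', 'd'] -> ['d', 'e']
'e': index 1 in ['d', 'e'] -> ['e', 'd']
'd': index 1 in ['e', 'd'] -> ['d', 'e']


Output: [1, 1, 1, 1, 1, 1, 1, 1]


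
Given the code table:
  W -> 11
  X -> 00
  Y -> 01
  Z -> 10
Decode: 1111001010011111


Decoding:
11 -> W
11 -> W
00 -> X
10 -> Z
10 -> Z
01 -> Y
11 -> W
11 -> W


Result: WWXZZYWW


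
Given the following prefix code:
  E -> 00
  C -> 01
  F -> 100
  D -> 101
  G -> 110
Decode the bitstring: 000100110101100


Decoding step by step:
Bits 00 -> E
Bits 01 -> C
Bits 00 -> E
Bits 110 -> G
Bits 101 -> D
Bits 100 -> F


Decoded message: ECEGDF


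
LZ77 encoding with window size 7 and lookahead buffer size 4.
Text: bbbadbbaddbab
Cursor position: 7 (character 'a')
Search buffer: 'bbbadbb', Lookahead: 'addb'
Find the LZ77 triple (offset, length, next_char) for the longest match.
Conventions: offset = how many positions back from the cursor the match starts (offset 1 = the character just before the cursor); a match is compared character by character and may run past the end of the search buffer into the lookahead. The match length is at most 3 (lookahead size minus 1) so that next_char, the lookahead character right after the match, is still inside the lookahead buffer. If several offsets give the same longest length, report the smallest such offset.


Try each offset into the search buffer:
  offset=1 (pos 6, char 'b'): match length 0
  offset=2 (pos 5, char 'b'): match length 0
  offset=3 (pos 4, char 'd'): match length 0
  offset=4 (pos 3, char 'a'): match length 2
  offset=5 (pos 2, char 'b'): match length 0
  offset=6 (pos 1, char 'b'): match length 0
  offset=7 (pos 0, char 'b'): match length 0
Longest match has length 2 at offset 4.
next_char = character at position 7 + 2 = 9 -> 'd'

Best match: offset=4, length=2 (matching 'ad' starting at position 3)
LZ77 triple: (4, 2, 'd')


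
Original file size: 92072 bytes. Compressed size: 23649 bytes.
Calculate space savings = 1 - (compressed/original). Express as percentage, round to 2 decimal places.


ratio = compressed/original = 23649/92072 = 0.256853
savings = 1 - ratio = 1 - 0.256853 = 0.743147
as a percentage: 0.743147 * 100 = 74.31%

Space savings = 1 - 23649/92072 = 74.31%


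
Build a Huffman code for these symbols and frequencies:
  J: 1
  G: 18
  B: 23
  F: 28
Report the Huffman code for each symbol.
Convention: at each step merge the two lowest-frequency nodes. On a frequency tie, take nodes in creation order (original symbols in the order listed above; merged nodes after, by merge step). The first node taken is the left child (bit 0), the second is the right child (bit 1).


Huffman tree construction:
Step 1: Merge J(1) + G(18) = 19
Step 2: Merge (J+G)(19) + B(23) = 42
Step 3: Merge F(28) + ((J+G)+B)(42) = 70
Read each symbol's code off the tree from the root (left child = 0, right child = 1).

Codes:
  J: 100 (length 3)
  G: 101 (length 3)
  B: 11 (length 2)
  F: 0 (length 1)
Average code length: 131/70 = 1.8714 bits/symbol


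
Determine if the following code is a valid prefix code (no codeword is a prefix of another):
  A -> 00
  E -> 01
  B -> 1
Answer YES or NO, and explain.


Checking each pair (does one codeword prefix another?):
  A='00' vs E='01': no prefix
  A='00' vs B='1': no prefix
  E='01' vs A='00': no prefix
  E='01' vs B='1': no prefix
  B='1' vs A='00': no prefix
  B='1' vs E='01': no prefix
No violation found over all pairs.

YES -- this is a valid prefix code. No codeword is a prefix of any other codeword.


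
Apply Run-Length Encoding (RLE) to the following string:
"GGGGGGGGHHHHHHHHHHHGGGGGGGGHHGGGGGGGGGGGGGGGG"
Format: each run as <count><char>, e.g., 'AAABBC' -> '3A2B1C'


Scanning runs left to right:
  i=0: run of 'G' x 8 -> '8G'
  i=8: run of 'H' x 11 -> '11H'
  i=19: run of 'G' x 8 -> '8G'
  i=27: run of 'H' x 2 -> '2H'
  i=29: run of 'G' x 16 -> '16G'

RLE = 8G11H8G2H16G


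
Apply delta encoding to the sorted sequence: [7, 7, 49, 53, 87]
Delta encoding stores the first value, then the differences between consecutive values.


First value: 7
Deltas:
  7 - 7 = 0
  49 - 7 = 42
  53 - 49 = 4
  87 - 53 = 34


Delta encoded: [7, 0, 42, 4, 34]


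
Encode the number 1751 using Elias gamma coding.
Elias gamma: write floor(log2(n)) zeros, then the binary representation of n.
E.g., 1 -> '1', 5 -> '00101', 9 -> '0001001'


num_bits = floor(log2(1751)) + 1 = 11
leading_zeros = num_bits - 1 = 10
binary(1751) = 11011010111

Elias gamma(1751) = '0000000000' + '11011010111' = 000000000011011010111 (21 bits)


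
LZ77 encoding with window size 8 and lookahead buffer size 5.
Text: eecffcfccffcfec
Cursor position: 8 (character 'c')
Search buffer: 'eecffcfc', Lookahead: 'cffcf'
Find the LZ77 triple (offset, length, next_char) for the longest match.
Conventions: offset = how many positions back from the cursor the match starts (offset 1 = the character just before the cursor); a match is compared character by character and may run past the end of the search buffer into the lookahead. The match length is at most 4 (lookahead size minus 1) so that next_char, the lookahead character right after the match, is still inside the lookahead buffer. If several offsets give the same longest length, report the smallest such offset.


Try each offset into the search buffer:
  offset=1 (pos 7, char 'c'): match length 1
  offset=2 (pos 6, char 'f'): match length 0
  offset=3 (pos 5, char 'c'): match length 2
  offset=4 (pos 4, char 'f'): match length 0
  offset=5 (pos 3, char 'f'): match length 0
  offset=6 (pos 2, char 'c'): match length 4
  offset=7 (pos 1, char 'e'): match length 0
  offset=8 (pos 0, char 'e'): match length 0
Longest match has length 4 at offset 6.
next_char = character at position 8 + 4 = 12 -> 'f'

Best match: offset=6, length=4 (matching 'cffc' starting at position 2)
LZ77 triple: (6, 4, 'f')


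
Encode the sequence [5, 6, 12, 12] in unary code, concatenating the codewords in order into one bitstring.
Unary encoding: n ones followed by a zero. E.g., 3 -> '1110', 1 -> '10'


Encode each number as n ones followed by a terminating 0:
  5 -> 111110 (6 bits)
  6 -> 1111110 (7 bits)
  12 -> 1111111111110 (13 bits)
  12 -> 1111111111110 (13 bits)
Total length = 6 + 7 + 13 + 13 = 39 bits.

Unary([5, 6, 12, 12]) = 111110111111011111111111101111111111110 (39 bits)


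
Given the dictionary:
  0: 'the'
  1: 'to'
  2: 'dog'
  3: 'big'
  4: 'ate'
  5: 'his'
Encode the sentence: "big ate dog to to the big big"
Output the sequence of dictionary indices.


Look up each word in the dictionary:
  'big' -> 3
  'ate' -> 4
  'dog' -> 2
  'to' -> 1
  'to' -> 1
  'the' -> 0
  'big' -> 3
  'big' -> 3

Encoded: [3, 4, 2, 1, 1, 0, 3, 3]


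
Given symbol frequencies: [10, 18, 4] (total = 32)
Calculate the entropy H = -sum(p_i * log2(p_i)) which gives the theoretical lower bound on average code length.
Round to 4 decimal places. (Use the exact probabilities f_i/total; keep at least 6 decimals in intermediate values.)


Per-symbol terms -p_i * log2(p_i) with p_i = f_i/32:
  p = 10/32 = 0.312500: log2(p) = -1.678072, -p*log2(p) = 0.524397
  p = 18/32 = 0.562500: log2(p) = -0.830075, -p*log2(p) = 0.466917
  p = 4/32 = 0.125000: log2(p) = -3.000000, -p*log2(p) = 0.375000
H = 0.524397 + 0.466917 + 0.375000 = 1.366314

H = 1.3663 bits/symbol


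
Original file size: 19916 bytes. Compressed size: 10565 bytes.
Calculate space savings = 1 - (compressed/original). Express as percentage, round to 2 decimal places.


ratio = compressed/original = 10565/19916 = 0.530478
savings = 1 - ratio = 1 - 0.530478 = 0.469522
as a percentage: 0.469522 * 100 = 46.95%

Space savings = 1 - 10565/19916 = 46.95%


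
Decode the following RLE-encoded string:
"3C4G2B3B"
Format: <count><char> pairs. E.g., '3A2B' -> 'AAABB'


Expanding each <count><char> pair:
  3C -> 'CCC'
  4G -> 'GGGG'
  2B -> 'BB'
  3B -> 'BBB'

Decoded = CCCGGGGBBBBB


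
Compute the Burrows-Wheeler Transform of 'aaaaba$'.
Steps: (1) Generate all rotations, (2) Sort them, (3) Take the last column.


Rotations (sorted):
  0: $aaaaba -> last char: a
  1: a$aaaab -> last char: b
  2: aaaaba$ -> last char: $
  3: aaaba$a -> last char: a
  4: aaba$aa -> last char: a
  5: aba$aaa -> last char: a
  6: ba$aaaa -> last char: a


BWT = ab$aaaa


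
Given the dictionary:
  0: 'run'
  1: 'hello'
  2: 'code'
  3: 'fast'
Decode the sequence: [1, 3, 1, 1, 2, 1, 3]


Look up each index in the dictionary:
  1 -> 'hello'
  3 -> 'fast'
  1 -> 'hello'
  1 -> 'hello'
  2 -> 'code'
  1 -> 'hello'
  3 -> 'fast'

Decoded: "hello fast hello hello code hello fast"


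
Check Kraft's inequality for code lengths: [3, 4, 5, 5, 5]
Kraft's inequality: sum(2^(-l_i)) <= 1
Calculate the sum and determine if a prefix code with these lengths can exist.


Sum = 2^(-3) + 2^(-4) + 2^(-5) + 2^(-5) + 2^(-5)
    = 0.125 + 0.0625 + 0.03125 + 0.03125 + 0.03125
    = 9/32 = 0.28125
Since 0.28125 <= 1, Kraft's inequality IS satisfied.
A prefix code with these lengths CAN exist.

Kraft sum = 0.28125. Satisfied.


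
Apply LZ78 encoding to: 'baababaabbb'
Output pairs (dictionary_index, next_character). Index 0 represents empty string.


LZ78 encoding steps:
Dictionary: {0: ''}
Step 1: w='' (idx 0), next='b' -> output (0, 'b'), add 'b' as idx 1
Step 2: w='' (idx 0), next='a' -> output (0, 'a'), add 'a' as idx 2
Step 3: w='a' (idx 2), next='b' -> output (2, 'b'), add 'ab' as idx 3
Step 4: w='ab' (idx 3), next='a' -> output (3, 'a'), add 'aba' as idx 4
Step 5: w='ab' (idx 3), next='b' -> output (3, 'b'), add 'abb' as idx 5
Step 6: w='b' (idx 1), end of input -> output (1, '')


Encoded: [(0, 'b'), (0, 'a'), (2, 'b'), (3, 'a'), (3, 'b'), (1, '')]


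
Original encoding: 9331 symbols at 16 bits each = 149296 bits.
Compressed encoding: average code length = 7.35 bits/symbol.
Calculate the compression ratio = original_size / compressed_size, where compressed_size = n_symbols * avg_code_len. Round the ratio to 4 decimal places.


original_size = n_symbols * orig_bits = 9331 * 16 = 149296 bits
compressed_size = n_symbols * avg_code_len = 9331 * 7.35 = 68582.85 bits
ratio = original_size / compressed_size = 149296 / 68582.85 = 2.1769

Compression ratio = 2.1769


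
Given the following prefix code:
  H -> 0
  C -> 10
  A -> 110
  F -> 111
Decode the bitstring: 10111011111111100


Decoding step by step:
Bits 10 -> C
Bits 111 -> F
Bits 0 -> H
Bits 111 -> F
Bits 111 -> F
Bits 111 -> F
Bits 0 -> H
Bits 0 -> H


Decoded message: CFHFFFHH


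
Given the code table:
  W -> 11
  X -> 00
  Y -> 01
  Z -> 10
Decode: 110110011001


Decoding:
11 -> W
01 -> Y
10 -> Z
01 -> Y
10 -> Z
01 -> Y


Result: WYZYZY


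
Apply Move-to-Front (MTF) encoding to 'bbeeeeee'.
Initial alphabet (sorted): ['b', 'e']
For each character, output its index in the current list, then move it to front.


MTF encoding:
'b': index 0 in ['b', 'e'] -> ['b', 'e']
'b': index 0 in ['b', 'e'] -> ['b', 'e']
'e': index 1 in ['b', 'e'] -> ['e', 'b']
'e': index 0 in ['e', 'b'] -> ['e', 'b']
'e': index 0 in ['e', 'b'] -> ['e', 'b']
'e': index 0 in ['e', 'b'] -> ['e', 'b']
'e': index 0 in ['e', 'b'] -> ['e', 'b']
'e': index 0 in ['e', 'b'] -> ['e', 'b']


Output: [0, 0, 1, 0, 0, 0, 0, 0]


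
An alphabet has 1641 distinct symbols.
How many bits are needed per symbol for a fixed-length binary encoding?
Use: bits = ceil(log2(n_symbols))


log2(1641) = 10.6804
Bracket: 2^10 = 1024 < 1641 <= 2^11 = 2048
So ceil(log2(1641)) = 11

bits = ceil(log2(1641)) = ceil(10.6804) = 11 bits


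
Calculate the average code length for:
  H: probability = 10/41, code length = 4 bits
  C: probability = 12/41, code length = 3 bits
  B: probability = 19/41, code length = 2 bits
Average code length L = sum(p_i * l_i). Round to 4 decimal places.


Weighted contributions p_i * l_i:
  H: (10/41) * 4 = 40/41
  C: (12/41) * 3 = 36/41
  B: (19/41) * 2 = 38/41
Sum = (40 + 36 + 38)/41 = 114/41

L = 114/41 = 2.7805 bits/symbol


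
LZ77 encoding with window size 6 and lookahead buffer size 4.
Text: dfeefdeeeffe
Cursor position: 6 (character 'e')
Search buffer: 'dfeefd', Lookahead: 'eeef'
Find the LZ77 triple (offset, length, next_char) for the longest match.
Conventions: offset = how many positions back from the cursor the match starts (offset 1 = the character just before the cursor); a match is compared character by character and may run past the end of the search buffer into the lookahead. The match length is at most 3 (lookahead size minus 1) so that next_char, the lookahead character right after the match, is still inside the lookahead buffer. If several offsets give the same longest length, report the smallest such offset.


Try each offset into the search buffer:
  offset=1 (pos 5, char 'd'): match length 0
  offset=2 (pos 4, char 'f'): match length 0
  offset=3 (pos 3, char 'e'): match length 1
  offset=4 (pos 2, char 'e'): match length 2
  offset=5 (pos 1, char 'f'): match length 0
  offset=6 (pos 0, char 'd'): match length 0
Longest match has length 2 at offset 4.
next_char = character at position 6 + 2 = 8 -> 'e'

Best match: offset=4, length=2 (matching 'ee' starting at position 2)
LZ77 triple: (4, 2, 'e')


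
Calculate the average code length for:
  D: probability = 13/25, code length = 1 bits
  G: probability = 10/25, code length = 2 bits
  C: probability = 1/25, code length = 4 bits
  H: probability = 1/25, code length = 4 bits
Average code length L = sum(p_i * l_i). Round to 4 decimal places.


Weighted contributions p_i * l_i:
  D: (13/25) * 1 = 13/25
  G: (10/25) * 2 = 20/25
  C: (1/25) * 4 = 4/25
  H: (1/25) * 4 = 4/25
Sum = (13 + 20 + 4 + 4)/25 = 41/25

L = 41/25 = 1.6400 bits/symbol


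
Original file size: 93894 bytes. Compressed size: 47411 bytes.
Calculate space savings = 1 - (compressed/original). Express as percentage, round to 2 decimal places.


ratio = compressed/original = 47411/93894 = 0.504942
savings = 1 - ratio = 1 - 0.504942 = 0.495058
as a percentage: 0.495058 * 100 = 49.51%

Space savings = 1 - 47411/93894 = 49.51%


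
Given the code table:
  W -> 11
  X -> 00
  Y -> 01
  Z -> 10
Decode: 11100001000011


Decoding:
11 -> W
10 -> Z
00 -> X
01 -> Y
00 -> X
00 -> X
11 -> W


Result: WZXYXXW


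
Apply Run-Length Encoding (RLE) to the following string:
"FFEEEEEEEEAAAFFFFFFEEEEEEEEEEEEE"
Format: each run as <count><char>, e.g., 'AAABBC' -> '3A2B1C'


Scanning runs left to right:
  i=0: run of 'F' x 2 -> '2F'
  i=2: run of 'E' x 8 -> '8E'
  i=10: run of 'A' x 3 -> '3A'
  i=13: run of 'F' x 6 -> '6F'
  i=19: run of 'E' x 13 -> '13E'

RLE = 2F8E3A6F13E
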